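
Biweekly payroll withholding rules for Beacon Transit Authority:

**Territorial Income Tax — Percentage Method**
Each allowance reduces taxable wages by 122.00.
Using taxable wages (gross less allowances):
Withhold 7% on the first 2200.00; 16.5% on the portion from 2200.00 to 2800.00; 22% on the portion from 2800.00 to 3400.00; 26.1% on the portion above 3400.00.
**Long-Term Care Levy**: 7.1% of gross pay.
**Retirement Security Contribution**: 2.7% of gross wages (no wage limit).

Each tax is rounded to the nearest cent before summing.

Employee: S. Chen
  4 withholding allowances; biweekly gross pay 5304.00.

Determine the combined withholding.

1274.37

Territorial Income Tax: taxable = 5304.00 − 4×122.00 = 4816.00
  385.00 + 26.1% × (4816.00 − 3400.00) = 385.00 + 26.1% × 1416.00 = 754.58
Long-Term Care Levy: 7.1% × 5304.00 = 376.58
Retirement Security Contribution: 2.7% × 5304.00 = 143.21
Total: 754.58 + 376.58 + 143.21 = 1274.37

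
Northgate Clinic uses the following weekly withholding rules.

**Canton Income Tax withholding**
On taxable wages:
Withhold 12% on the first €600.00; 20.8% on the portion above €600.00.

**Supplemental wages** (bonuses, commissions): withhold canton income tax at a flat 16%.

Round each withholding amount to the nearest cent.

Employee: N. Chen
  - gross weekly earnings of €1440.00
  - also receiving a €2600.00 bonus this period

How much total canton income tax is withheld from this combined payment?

Canton Income Tax: taxable = €1440.00
  €72.00 + 20.8% × (€1440.00 − €600.00) = €72.00 + 20.8% × €840.00 = €246.72
Supplemental (16% flat on bonus): 16% × €2600.00 = €416.00
Total canton income tax: €246.72 + €416.00 = €662.72

€662.72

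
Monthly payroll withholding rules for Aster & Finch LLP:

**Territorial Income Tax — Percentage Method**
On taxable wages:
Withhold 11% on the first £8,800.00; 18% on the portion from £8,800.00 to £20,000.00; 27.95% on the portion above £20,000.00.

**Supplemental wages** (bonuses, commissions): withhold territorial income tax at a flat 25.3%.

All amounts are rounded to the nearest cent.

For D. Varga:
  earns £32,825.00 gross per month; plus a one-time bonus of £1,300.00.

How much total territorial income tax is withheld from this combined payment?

Territorial Income Tax: taxable = £32,825.00
  £2,984.00 + 27.95% × (£32,825.00 − £20,000.00) = £2,984.00 + 27.95% × £12,825.00 = £6,568.59
Supplemental (25.3% flat on bonus): 25.3% × £1,300.00 = £328.90
Total territorial income tax: £6,568.59 + £328.90 = £6,897.49

£6,897.49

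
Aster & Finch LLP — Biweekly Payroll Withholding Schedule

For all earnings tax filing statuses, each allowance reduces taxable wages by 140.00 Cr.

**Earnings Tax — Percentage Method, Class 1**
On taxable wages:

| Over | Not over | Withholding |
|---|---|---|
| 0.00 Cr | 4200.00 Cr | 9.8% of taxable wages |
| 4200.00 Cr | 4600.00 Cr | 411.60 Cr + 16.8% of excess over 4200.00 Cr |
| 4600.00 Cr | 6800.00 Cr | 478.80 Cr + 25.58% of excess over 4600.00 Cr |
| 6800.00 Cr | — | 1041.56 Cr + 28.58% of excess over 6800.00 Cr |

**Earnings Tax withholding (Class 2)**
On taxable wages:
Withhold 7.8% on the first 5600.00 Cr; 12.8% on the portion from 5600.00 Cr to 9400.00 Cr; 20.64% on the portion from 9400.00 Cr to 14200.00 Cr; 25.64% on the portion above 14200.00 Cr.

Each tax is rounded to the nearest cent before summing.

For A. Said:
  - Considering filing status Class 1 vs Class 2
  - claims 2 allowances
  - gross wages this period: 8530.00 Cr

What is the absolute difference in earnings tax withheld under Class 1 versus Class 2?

679.97 Cr

Earnings Tax (Class 1): taxable = 8530.00 Cr − 2×140.00 Cr = 8250.00 Cr
  1041.56 Cr + 28.58% × (8250.00 Cr − 6800.00 Cr) = 1041.56 Cr + 28.58% × 1450.00 Cr = 1455.97 Cr
Earnings Tax (Class 2): taxable = 8530.00 Cr − 2×140.00 Cr = 8250.00 Cr
  436.80 Cr + 12.8% × (8250.00 Cr − 5600.00 Cr) = 436.80 Cr + 12.8% × 2650.00 Cr = 776.00 Cr
Difference: |1455.97 Cr − 776.00 Cr| = 679.97 Cr (higher under Class 1)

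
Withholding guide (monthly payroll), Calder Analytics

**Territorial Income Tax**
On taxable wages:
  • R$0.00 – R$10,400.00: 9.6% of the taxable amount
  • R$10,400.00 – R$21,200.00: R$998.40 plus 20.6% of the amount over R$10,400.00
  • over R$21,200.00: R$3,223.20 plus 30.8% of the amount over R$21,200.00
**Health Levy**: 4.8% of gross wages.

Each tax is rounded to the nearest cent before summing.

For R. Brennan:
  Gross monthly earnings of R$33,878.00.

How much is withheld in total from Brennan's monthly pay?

Territorial Income Tax: taxable = R$33,878.00
  R$3,223.20 + 30.8% × (R$33,878.00 − R$21,200.00) = R$3,223.20 + 30.8% × R$12,678.00 = R$7,128.02
Health Levy: 4.8% × R$33,878.00 = R$1,626.14
Total: R$7,128.02 + R$1,626.14 = R$8,754.16

R$8,754.16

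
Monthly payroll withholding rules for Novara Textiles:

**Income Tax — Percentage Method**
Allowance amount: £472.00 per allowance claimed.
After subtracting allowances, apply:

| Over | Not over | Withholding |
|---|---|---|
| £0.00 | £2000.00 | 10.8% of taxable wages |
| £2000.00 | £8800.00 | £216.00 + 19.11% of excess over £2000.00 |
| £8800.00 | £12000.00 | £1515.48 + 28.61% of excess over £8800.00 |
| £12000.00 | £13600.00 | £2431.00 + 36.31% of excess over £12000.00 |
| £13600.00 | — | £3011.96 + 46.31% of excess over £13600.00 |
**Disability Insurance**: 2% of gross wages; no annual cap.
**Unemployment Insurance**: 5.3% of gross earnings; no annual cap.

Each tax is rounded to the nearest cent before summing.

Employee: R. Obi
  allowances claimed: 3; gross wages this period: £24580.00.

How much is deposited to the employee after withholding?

Income Tax: taxable = £24580.00 − 3×£472.00 = £23164.00
  £3011.96 + 46.31% × (£23164.00 − £13600.00) = £3011.96 + 46.31% × £9564.00 = £7441.05
Disability Insurance: 2% × £24580.00 = £491.60
Unemployment Insurance: 5.3% × £24580.00 = £1302.74
Total withheld: £7441.05 + £491.60 + £1302.74 = £9235.39
Net pay: £24580.00 − £9235.39 = £15344.61

£15344.61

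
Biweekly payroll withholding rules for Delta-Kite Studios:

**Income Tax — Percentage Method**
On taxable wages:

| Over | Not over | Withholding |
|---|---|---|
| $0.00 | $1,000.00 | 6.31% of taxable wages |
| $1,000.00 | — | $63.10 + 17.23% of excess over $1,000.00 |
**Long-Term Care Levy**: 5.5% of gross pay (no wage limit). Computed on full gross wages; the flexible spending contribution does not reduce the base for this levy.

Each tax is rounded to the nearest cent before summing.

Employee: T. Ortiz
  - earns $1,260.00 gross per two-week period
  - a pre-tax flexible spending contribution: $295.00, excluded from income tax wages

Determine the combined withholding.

Income Tax: taxable = $1,260.00 − $295.00 = $965.00
  6.31% × $965.00 = $60.89
Long-Term Care Levy: 5.5% × $1,260.00 = $69.30
Total: $60.89 + $69.30 = $130.19

$130.19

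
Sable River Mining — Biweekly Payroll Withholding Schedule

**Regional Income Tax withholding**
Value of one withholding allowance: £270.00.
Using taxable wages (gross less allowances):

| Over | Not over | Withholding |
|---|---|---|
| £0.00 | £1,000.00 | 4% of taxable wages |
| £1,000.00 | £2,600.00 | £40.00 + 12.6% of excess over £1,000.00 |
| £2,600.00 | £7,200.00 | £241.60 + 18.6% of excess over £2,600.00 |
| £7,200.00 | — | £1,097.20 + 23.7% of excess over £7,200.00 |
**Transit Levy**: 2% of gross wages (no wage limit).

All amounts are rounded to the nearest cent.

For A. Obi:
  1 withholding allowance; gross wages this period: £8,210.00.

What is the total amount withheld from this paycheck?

Regional Income Tax: taxable = £8,210.00 − 1×£270.00 = £7,940.00
  £1,097.20 + 23.7% × (£7,940.00 − £7,200.00) = £1,097.20 + 23.7% × £740.00 = £1,272.58
Transit Levy: 2% × £8,210.00 = £164.20
Total: £1,272.58 + £164.20 = £1,436.78

£1,436.78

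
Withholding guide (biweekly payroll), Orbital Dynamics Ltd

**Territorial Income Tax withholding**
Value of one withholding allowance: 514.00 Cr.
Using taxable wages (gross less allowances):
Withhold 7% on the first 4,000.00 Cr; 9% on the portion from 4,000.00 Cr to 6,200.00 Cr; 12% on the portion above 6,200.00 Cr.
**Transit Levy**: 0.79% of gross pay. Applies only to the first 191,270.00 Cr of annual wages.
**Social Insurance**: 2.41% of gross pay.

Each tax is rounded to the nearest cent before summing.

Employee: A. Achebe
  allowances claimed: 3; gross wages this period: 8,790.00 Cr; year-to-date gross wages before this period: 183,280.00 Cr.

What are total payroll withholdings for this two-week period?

Territorial Income Tax: taxable = 8,790.00 Cr − 3×514.00 Cr = 7,248.00 Cr
  478.00 Cr + 12% × (7,248.00 Cr − 6,200.00 Cr) = 478.00 Cr + 12% × 1,048.00 Cr = 603.76 Cr
Transit Levy: cap 191,270.00 Cr − YTD 183,280.00 Cr = 7,990.00 Cr subject; 0.79% × 7,990.00 Cr = 63.12 Cr
Social Insurance: 2.41% × 8,790.00 Cr = 211.84 Cr
Total: 603.76 Cr + 63.12 Cr + 211.84 Cr = 878.72 Cr

878.72 Cr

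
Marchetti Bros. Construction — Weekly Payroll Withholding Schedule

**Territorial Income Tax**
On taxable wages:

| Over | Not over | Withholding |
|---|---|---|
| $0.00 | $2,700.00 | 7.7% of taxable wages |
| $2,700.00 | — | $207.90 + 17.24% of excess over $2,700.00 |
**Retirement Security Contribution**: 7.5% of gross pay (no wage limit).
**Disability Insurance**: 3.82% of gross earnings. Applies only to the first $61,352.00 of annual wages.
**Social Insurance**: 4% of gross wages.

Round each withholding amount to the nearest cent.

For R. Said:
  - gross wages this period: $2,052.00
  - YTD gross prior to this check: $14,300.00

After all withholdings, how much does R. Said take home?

$1,579.63

Territorial Income Tax: taxable = $2,052.00
  7.7% × $2,052.00 = $158.00
Retirement Security Contribution: 7.5% × $2,052.00 = $153.90
Disability Insurance: 3.82% × $2,052.00 = $78.39
Social Insurance: 4% × $2,052.00 = $82.08
Total withheld: $158.00 + $153.90 + $78.39 + $82.08 = $472.37
Net pay: $2,052.00 − $472.37 = $1,579.63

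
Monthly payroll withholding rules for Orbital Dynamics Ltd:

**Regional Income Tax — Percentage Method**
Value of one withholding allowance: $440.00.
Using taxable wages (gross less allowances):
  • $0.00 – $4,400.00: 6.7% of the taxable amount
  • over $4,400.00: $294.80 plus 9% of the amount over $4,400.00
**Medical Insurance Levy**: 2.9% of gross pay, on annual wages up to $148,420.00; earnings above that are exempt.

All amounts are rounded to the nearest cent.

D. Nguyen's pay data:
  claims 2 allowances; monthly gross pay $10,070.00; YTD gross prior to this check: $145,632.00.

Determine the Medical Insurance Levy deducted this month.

Medical Insurance Levy: cap $148,420.00 − YTD $145,632.00 = $2,788.00 subject; 2.9% × $2,788.00 = $80.85

$80.85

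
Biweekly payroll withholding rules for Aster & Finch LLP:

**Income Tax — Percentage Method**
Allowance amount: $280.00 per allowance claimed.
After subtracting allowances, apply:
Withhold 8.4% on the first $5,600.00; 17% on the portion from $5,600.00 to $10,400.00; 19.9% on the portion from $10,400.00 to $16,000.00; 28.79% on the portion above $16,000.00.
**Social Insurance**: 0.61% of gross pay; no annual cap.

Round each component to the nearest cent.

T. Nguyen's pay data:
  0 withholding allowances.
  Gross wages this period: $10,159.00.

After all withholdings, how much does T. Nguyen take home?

$8,851.60

Income Tax: taxable = $10,159.00
  $470.40 + 17% × ($10,159.00 − $5,600.00) = $470.40 + 17% × $4,559.00 = $1,245.43
Social Insurance: 0.61% × $10,159.00 = $61.97
Total withheld: $1,245.43 + $61.97 = $1,307.40
Net pay: $10,159.00 − $1,307.40 = $8,851.60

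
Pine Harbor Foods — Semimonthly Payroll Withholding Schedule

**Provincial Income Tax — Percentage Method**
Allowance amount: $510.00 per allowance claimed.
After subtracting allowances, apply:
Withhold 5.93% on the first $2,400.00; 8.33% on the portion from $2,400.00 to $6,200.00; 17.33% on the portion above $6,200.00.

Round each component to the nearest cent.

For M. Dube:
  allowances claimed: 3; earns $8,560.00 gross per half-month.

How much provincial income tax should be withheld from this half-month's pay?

Provincial Income Tax: taxable = $8,560.00 − 3×$510.00 = $7,030.00
  $458.86 + 17.33% × ($7,030.00 − $6,200.00) = $458.86 + 17.33% × $830.00 = $602.70

$602.70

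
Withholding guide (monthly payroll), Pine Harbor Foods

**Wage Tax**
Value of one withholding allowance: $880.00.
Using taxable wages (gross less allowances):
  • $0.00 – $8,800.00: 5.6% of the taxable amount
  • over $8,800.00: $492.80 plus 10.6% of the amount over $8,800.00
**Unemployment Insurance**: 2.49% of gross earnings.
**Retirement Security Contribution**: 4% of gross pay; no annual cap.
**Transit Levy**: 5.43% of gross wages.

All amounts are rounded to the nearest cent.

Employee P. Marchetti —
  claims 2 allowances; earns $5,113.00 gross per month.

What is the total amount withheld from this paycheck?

$797.24

Wage Tax: taxable = $5,113.00 − 2×$880.00 = $3,353.00
  5.6% × $3,353.00 = $187.77
Unemployment Insurance: 2.49% × $5,113.00 = $127.31
Retirement Security Contribution: 4% × $5,113.00 = $204.52
Transit Levy: 5.43% × $5,113.00 = $277.64
Total: $187.77 + $127.31 + $204.52 + $277.64 = $797.24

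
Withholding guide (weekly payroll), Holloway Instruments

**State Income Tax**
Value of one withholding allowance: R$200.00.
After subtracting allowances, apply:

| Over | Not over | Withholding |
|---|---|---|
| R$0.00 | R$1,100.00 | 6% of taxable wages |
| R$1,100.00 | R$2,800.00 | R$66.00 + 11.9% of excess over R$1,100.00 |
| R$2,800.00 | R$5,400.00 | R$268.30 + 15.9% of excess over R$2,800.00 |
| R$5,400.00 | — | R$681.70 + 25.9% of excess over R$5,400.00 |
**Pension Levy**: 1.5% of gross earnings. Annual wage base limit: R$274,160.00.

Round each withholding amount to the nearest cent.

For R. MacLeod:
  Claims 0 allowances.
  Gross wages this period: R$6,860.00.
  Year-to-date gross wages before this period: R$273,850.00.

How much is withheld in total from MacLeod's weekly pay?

State Income Tax: taxable = R$6,860.00
  R$681.70 + 25.9% × (R$6,860.00 − R$5,400.00) = R$681.70 + 25.9% × R$1,460.00 = R$1,059.84
Pension Levy: cap R$274,160.00 − YTD R$273,850.00 = R$310.00 subject; 1.5% × R$310.00 = R$4.65
Total: R$1,059.84 + R$4.65 = R$1,064.49

R$1,064.49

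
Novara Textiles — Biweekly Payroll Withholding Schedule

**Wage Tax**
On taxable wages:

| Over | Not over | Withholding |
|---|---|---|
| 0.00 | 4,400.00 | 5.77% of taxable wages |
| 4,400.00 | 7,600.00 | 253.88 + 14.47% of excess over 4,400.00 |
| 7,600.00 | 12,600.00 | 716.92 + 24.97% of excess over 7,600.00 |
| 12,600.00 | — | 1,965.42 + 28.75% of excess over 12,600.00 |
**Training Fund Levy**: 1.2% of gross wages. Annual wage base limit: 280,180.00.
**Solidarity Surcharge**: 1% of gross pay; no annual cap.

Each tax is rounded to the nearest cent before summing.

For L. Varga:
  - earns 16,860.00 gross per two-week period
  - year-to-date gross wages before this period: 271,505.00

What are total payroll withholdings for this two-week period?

3,462.87

Wage Tax: taxable = 16,860.00
  1,965.42 + 28.75% × (16,860.00 − 12,600.00) = 1,965.42 + 28.75% × 4,260.00 = 3,190.17
Training Fund Levy: cap 280,180.00 − YTD 271,505.00 = 8,675.00 subject; 1.2% × 8,675.00 = 104.10
Solidarity Surcharge: 1% × 16,860.00 = 168.60
Total: 3,190.17 + 104.10 + 168.60 = 3,462.87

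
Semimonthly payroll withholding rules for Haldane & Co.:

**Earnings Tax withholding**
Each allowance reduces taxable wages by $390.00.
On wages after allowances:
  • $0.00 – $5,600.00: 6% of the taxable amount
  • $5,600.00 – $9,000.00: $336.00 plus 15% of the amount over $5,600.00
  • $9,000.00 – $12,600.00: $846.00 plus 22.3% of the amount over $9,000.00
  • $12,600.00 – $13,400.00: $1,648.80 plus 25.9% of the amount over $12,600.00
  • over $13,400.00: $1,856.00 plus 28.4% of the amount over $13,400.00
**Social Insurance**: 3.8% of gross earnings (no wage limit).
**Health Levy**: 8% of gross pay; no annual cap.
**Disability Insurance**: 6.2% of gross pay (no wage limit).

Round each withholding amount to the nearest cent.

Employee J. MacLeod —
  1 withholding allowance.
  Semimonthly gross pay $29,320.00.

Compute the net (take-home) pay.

$17,775.88

Earnings Tax: taxable = $29,320.00 − 1×$390.00 = $28,930.00
  $1,856.00 + 28.4% × ($28,930.00 − $13,400.00) = $1,856.00 + 28.4% × $15,530.00 = $6,266.52
Social Insurance: 3.8% × $29,320.00 = $1,114.16
Health Levy: 8% × $29,320.00 = $2,345.60
Disability Insurance: 6.2% × $29,320.00 = $1,817.84
Total withheld: $6,266.52 + $1,114.16 + $2,345.60 + $1,817.84 = $11,544.12
Net pay: $29,320.00 − $11,544.12 = $17,775.88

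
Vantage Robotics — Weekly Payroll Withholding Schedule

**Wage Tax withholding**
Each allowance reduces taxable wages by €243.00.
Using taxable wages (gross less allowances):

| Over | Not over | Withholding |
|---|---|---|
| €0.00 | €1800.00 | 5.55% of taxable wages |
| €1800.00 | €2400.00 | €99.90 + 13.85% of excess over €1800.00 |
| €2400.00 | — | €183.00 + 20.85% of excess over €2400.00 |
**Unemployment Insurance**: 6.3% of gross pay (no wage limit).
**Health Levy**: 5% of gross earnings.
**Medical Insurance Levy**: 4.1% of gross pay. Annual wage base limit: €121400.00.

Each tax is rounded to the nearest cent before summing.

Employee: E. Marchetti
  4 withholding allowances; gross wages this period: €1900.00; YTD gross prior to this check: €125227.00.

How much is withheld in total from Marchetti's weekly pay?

Wage Tax: taxable = €1900.00 − 4×€243.00 = €928.00
  5.55% × €928.00 = €51.50
Unemployment Insurance: 6.3% × €1900.00 = €119.70
Health Levy: 5% × €1900.00 = €95.00
Medical Insurance Levy: YTD €125227.00 ≥ cap €121400.00 → €0.00
Total: €51.50 + €119.70 + €95.00 + €0.00 = €266.20

€266.20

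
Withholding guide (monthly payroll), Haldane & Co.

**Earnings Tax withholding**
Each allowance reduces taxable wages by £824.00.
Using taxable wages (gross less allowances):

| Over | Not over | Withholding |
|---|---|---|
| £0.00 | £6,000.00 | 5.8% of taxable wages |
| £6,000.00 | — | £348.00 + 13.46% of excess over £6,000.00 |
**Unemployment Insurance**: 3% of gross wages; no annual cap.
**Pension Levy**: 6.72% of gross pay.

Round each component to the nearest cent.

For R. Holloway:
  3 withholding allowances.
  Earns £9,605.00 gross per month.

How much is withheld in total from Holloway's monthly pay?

Earnings Tax: taxable = £9,605.00 − 3×£824.00 = £7,133.00
  £348.00 + 13.46% × (£7,133.00 − £6,000.00) = £348.00 + 13.46% × £1,133.00 = £500.50
Unemployment Insurance: 3% × £9,605.00 = £288.15
Pension Levy: 6.72% × £9,605.00 = £645.46
Total: £500.50 + £288.15 + £645.46 = £1,434.11

£1,434.11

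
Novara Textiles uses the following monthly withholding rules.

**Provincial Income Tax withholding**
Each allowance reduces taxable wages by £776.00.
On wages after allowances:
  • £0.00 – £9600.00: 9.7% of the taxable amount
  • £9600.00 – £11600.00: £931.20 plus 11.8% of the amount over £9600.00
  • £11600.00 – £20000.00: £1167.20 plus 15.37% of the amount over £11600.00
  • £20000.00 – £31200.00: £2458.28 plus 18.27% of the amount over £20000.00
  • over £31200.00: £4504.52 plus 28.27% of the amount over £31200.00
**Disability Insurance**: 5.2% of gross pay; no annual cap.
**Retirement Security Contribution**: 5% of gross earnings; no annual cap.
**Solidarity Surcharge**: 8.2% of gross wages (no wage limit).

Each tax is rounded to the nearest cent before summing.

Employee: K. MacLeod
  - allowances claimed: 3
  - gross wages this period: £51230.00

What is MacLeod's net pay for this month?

Provincial Income Tax: taxable = £51230.00 − 3×£776.00 = £48902.00
  £4504.52 + 28.27% × (£48902.00 − £31200.00) = £4504.52 + 28.27% × £17702.00 = £9508.88
Disability Insurance: 5.2% × £51230.00 = £2663.96
Retirement Security Contribution: 5% × £51230.00 = £2561.50
Solidarity Surcharge: 8.2% × £51230.00 = £4200.86
Total withheld: £9508.88 + £2663.96 + £2561.50 + £4200.86 = £18935.20
Net pay: £51230.00 − £18935.20 = £32294.80

£32294.80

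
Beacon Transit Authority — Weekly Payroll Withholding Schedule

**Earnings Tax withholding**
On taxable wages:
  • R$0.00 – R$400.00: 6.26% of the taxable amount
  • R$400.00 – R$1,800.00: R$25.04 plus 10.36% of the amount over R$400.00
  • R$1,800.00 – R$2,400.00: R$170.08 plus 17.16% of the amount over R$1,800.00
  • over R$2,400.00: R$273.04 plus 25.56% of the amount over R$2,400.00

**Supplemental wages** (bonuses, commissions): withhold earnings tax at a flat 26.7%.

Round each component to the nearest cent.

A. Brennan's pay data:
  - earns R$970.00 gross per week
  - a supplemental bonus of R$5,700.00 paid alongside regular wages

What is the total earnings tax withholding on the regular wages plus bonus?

R$1,605.99

Earnings Tax: taxable = R$970.00
  R$25.04 + 10.36% × (R$970.00 − R$400.00) = R$25.04 + 10.36% × R$570.00 = R$84.09
Supplemental (26.7% flat on bonus): 26.7% × R$5,700.00 = R$1,521.90
Total earnings tax: R$84.09 + R$1,521.90 = R$1,605.99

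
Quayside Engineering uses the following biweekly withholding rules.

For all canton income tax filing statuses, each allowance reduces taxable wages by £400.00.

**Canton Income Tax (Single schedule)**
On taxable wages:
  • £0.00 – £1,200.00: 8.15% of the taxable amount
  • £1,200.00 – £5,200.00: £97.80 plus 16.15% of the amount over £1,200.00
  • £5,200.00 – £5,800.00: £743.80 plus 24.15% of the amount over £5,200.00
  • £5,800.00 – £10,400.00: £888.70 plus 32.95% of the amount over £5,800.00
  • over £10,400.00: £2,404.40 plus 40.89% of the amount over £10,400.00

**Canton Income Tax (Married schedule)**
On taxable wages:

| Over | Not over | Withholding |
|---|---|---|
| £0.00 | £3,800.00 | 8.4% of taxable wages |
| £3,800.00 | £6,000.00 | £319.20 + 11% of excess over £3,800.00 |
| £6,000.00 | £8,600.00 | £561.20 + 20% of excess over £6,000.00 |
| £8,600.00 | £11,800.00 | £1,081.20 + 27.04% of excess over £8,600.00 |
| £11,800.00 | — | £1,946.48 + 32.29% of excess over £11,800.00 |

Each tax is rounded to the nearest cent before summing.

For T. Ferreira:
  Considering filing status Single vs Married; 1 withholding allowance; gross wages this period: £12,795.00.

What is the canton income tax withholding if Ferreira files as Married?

£2,138.61

Canton Income Tax (Married): taxable = £12,795.00 − 1×£400.00 = £12,395.00
  £1,946.48 + 32.29% × (£12,395.00 − £11,800.00) = £1,946.48 + 32.29% × £595.00 = £2,138.61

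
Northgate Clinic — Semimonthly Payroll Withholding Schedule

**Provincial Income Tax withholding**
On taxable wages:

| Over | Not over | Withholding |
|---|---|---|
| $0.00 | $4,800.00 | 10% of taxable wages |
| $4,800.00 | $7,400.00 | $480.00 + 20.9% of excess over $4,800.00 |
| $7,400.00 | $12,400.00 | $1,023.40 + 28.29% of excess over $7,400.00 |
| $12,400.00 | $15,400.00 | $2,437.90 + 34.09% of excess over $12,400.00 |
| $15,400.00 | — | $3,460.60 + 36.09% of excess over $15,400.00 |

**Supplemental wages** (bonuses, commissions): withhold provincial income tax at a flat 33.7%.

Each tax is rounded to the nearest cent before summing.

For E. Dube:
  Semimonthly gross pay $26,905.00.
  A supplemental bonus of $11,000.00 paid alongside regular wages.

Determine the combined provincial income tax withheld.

$11,319.75

Provincial Income Tax: taxable = $26,905.00
  $3,460.60 + 36.09% × ($26,905.00 − $15,400.00) = $3,460.60 + 36.09% × $11,505.00 = $7,612.75
Supplemental (33.7% flat on bonus): 33.7% × $11,000.00 = $3,707.00
Total provincial income tax: $7,612.75 + $3,707.00 = $11,319.75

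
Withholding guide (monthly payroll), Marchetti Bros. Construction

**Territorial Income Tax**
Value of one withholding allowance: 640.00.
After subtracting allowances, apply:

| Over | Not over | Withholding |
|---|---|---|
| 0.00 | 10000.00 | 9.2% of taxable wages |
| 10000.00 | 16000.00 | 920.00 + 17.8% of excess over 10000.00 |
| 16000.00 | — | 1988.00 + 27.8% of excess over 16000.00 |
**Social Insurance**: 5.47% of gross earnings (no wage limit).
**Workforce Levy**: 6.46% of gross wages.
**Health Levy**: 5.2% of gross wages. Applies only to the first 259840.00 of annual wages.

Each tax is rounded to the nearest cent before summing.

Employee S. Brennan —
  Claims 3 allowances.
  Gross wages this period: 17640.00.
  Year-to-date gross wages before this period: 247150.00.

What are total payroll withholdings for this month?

4702.49

Territorial Income Tax: taxable = 17640.00 − 3×640.00 = 15720.00
  920.00 + 17.8% × (15720.00 − 10000.00) = 920.00 + 17.8% × 5720.00 = 1938.16
Social Insurance: 5.47% × 17640.00 = 964.91
Workforce Levy: 6.46% × 17640.00 = 1139.54
Health Levy: cap 259840.00 − YTD 247150.00 = 12690.00 subject; 5.2% × 12690.00 = 659.88
Total: 1938.16 + 964.91 + 1139.54 + 659.88 = 4702.49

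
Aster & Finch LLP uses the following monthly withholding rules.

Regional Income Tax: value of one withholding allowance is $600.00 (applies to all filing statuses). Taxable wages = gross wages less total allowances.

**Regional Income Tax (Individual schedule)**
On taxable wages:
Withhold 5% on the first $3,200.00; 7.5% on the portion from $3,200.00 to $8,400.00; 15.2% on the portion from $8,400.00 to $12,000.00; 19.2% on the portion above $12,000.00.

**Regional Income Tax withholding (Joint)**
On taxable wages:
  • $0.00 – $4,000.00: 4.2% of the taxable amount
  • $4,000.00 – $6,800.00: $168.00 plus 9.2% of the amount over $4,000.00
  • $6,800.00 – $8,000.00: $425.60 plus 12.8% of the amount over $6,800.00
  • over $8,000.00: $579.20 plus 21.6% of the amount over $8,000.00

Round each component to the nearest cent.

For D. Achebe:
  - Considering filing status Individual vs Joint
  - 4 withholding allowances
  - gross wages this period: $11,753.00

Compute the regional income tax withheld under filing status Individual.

$694.86

Regional Income Tax (Individual): taxable = $11,753.00 − 4×$600.00 = $9,353.00
  $550.00 + 15.2% × ($9,353.00 − $8,400.00) = $550.00 + 15.2% × $953.00 = $694.86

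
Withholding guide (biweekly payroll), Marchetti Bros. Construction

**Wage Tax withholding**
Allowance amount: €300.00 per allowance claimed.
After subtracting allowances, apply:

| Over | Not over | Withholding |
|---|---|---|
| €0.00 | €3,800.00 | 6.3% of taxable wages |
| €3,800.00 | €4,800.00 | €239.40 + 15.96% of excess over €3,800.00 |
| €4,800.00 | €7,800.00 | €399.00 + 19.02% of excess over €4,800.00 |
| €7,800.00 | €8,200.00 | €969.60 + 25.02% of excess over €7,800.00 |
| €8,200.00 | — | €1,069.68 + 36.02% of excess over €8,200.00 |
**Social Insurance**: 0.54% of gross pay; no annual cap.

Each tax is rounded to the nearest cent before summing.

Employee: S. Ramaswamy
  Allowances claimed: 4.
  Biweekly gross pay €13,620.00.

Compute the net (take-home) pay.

Wage Tax: taxable = €13,620.00 − 4×€300.00 = €12,420.00
  €1,069.68 + 36.02% × (€12,420.00 − €8,200.00) = €1,069.68 + 36.02% × €4,220.00 = €2,589.72
Social Insurance: 0.54% × €13,620.00 = €73.55
Total withheld: €2,589.72 + €73.55 = €2,663.27
Net pay: €13,620.00 − €2,663.27 = €10,956.73

€10,956.73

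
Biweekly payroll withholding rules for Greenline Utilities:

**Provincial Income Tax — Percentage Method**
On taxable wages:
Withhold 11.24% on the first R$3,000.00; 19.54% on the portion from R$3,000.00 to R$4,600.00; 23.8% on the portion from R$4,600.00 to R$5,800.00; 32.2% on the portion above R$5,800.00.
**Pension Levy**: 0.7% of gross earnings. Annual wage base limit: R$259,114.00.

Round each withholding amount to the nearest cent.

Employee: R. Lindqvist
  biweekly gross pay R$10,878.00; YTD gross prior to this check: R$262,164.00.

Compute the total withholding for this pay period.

R$2,570.56

Provincial Income Tax: taxable = R$10,878.00
  R$935.44 + 32.2% × (R$10,878.00 − R$5,800.00) = R$935.44 + 32.2% × R$5,078.00 = R$2,570.56
Pension Levy: YTD R$262,164.00 ≥ cap R$259,114.00 → R$0.00
Total: R$2,570.56 + R$0.00 = R$2,570.56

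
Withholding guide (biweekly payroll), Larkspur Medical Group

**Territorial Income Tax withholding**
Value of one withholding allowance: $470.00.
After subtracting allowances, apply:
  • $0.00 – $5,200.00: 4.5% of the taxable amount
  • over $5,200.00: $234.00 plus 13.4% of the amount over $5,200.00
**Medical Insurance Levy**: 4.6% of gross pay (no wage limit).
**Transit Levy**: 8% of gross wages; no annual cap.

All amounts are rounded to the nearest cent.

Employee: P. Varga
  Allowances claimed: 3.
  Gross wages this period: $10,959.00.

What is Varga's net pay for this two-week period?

Territorial Income Tax: taxable = $10,959.00 − 3×$470.00 = $9,549.00
  $234.00 + 13.4% × ($9,549.00 − $5,200.00) = $234.00 + 13.4% × $4,349.00 = $816.77
Medical Insurance Levy: 4.6% × $10,959.00 = $504.11
Transit Levy: 8% × $10,959.00 = $876.72
Total withheld: $816.77 + $504.11 + $876.72 = $2,197.60
Net pay: $10,959.00 − $2,197.60 = $8,761.40

$8,761.40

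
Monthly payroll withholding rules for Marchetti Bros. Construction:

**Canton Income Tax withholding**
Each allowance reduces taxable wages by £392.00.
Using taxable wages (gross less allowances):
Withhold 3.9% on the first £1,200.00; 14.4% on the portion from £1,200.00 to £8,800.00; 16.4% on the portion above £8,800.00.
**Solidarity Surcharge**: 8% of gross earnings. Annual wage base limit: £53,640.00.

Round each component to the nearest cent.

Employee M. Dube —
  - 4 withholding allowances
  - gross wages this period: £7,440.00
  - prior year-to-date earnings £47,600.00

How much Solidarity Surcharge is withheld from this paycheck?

£483.20

Solidarity Surcharge: cap £53,640.00 − YTD £47,600.00 = £6,040.00 subject; 8% × £6,040.00 = £483.20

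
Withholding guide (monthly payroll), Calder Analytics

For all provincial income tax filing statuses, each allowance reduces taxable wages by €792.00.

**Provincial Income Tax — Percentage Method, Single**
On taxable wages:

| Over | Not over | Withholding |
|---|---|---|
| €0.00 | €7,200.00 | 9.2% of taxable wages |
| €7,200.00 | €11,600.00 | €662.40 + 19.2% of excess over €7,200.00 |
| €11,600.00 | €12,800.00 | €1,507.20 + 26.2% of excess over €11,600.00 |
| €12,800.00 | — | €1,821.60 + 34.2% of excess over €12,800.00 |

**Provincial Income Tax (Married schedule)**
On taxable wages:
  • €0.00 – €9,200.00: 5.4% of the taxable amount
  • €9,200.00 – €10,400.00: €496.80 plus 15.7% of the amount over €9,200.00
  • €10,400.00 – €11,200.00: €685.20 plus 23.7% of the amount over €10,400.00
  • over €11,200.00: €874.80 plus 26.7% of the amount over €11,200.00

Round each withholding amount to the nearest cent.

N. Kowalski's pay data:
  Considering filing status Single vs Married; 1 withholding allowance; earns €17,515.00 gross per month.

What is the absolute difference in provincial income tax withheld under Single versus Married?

€813.83

Provincial Income Tax (Single): taxable = €17,515.00 − 1×€792.00 = €16,723.00
  €1,821.60 + 34.2% × (€16,723.00 − €12,800.00) = €1,821.60 + 34.2% × €3,923.00 = €3,163.27
Provincial Income Tax (Married): taxable = €17,515.00 − 1×€792.00 = €16,723.00
  €874.80 + 26.7% × (€16,723.00 − €11,200.00) = €874.80 + 26.7% × €5,523.00 = €2,349.44
Difference: |€3,163.27 − €2,349.44| = €813.83 (higher under Single)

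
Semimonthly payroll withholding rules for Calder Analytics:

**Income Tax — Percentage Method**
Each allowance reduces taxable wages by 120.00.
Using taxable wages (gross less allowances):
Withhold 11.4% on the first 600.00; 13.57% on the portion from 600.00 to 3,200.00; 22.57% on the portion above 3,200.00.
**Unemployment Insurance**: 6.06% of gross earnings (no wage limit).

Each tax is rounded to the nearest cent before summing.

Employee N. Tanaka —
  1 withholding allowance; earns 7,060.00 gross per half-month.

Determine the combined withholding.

Income Tax: taxable = 7,060.00 − 1×120.00 = 6,940.00
  421.22 + 22.57% × (6,940.00 − 3,200.00) = 421.22 + 22.57% × 3,740.00 = 1,265.34
Unemployment Insurance: 6.06% × 7,060.00 = 427.84
Total: 1,265.34 + 427.84 = 1,693.18

1,693.18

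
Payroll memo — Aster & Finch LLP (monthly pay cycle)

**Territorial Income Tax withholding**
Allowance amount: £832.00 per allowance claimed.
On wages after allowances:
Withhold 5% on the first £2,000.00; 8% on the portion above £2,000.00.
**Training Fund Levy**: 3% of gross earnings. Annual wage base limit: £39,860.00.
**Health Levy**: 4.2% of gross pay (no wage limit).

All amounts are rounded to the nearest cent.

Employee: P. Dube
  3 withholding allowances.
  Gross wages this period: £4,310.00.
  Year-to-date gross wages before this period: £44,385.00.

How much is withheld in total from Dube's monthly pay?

Territorial Income Tax: taxable = £4,310.00 − 3×£832.00 = £1,814.00
  5% × £1,814.00 = £90.70
Training Fund Levy: YTD £44,385.00 ≥ cap £39,860.00 → £0.00
Health Levy: 4.2% × £4,310.00 = £181.02
Total: £90.70 + £0.00 + £181.02 = £271.72

£271.72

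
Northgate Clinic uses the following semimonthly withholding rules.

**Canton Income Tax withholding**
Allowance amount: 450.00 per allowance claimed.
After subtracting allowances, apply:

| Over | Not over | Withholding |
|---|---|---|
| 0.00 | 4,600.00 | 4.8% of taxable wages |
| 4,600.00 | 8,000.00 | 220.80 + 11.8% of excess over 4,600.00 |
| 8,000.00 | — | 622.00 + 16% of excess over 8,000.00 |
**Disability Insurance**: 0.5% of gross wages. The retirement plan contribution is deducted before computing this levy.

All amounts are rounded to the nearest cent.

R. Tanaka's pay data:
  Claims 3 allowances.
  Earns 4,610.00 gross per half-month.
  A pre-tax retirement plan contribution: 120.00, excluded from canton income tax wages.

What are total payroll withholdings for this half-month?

173.17

Canton Income Tax: taxable = 4,610.00 − 120.00 − 3×450.00 = 3,140.00
  4.8% × 3,140.00 = 150.72
Disability Insurance: 0.5% × 4,490.00 = 22.45
Total: 150.72 + 22.45 = 173.17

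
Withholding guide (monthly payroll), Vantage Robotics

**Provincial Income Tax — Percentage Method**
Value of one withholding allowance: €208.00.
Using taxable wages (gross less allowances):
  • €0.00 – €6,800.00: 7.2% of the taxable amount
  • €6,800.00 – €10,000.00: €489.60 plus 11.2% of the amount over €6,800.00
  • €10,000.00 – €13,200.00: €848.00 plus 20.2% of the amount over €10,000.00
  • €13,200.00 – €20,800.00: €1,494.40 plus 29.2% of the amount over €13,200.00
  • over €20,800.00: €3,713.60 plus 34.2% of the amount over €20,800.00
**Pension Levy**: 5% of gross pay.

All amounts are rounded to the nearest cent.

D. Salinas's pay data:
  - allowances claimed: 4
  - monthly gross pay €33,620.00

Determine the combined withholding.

Provincial Income Tax: taxable = €33,620.00 − 4×€208.00 = €32,788.00
  €3,713.60 + 34.2% × (€32,788.00 − €20,800.00) = €3,713.60 + 34.2% × €11,988.00 = €7,813.50
Pension Levy: 5% × €33,620.00 = €1,681.00
Total: €7,813.50 + €1,681.00 = €9,494.50

€9,494.50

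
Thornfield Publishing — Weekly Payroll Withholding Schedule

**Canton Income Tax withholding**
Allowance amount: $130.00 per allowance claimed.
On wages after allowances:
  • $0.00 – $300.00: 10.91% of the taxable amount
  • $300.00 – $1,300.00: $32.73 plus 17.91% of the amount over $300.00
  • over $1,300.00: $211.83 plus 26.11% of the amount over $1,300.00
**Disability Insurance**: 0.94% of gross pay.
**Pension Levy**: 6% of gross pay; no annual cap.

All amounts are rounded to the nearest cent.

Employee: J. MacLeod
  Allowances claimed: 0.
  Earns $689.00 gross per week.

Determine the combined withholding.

Canton Income Tax: taxable = $689.00
  $32.73 + 17.91% × ($689.00 − $300.00) = $32.73 + 17.91% × $389.00 = $102.40
Disability Insurance: 0.94% × $689.00 = $6.48
Pension Levy: 6% × $689.00 = $41.34
Total: $102.40 + $6.48 + $41.34 = $150.22

$150.22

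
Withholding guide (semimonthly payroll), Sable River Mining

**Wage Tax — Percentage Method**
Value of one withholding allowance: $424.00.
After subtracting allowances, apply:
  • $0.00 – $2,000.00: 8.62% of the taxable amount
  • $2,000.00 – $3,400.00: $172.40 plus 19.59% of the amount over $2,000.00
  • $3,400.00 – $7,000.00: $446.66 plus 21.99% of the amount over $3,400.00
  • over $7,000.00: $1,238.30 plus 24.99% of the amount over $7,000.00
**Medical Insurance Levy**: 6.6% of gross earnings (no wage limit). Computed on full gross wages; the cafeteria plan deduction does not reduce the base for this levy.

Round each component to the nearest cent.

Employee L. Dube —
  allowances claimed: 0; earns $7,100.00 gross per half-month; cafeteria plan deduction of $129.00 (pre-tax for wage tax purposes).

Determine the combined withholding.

Wage Tax: taxable = $7,100.00 − $129.00 = $6,971.00
  $446.66 + 21.99% × ($6,971.00 − $3,400.00) = $446.66 + 21.99% × $3,571.00 = $1,231.92
Medical Insurance Levy: 6.6% × $7,100.00 = $468.60
Total: $1,231.92 + $468.60 = $1,700.52

$1,700.52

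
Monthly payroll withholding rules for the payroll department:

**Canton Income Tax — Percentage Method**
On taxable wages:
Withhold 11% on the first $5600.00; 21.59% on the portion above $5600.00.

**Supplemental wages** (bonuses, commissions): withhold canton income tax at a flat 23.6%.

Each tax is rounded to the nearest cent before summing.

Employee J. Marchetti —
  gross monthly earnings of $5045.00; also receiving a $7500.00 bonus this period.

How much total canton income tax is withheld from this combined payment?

Canton Income Tax: taxable = $5045.00
  11% × $5045.00 = $554.95
Supplemental (23.6% flat on bonus): 23.6% × $7500.00 = $1770.00
Total canton income tax: $554.95 + $1770.00 = $2324.95

$2324.95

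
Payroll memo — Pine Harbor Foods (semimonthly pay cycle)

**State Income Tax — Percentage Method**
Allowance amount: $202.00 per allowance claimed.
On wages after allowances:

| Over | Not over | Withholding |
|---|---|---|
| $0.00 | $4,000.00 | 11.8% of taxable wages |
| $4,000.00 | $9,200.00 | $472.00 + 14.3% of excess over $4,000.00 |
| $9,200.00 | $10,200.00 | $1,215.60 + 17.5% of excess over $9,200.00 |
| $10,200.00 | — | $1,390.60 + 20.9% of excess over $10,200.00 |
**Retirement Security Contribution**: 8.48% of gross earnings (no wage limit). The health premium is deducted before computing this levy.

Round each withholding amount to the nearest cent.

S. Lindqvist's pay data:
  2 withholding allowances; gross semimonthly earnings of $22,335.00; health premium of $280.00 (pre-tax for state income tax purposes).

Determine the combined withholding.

State Income Tax: taxable = $22,335.00 − $280.00 − 2×$202.00 = $21,651.00
  $1,390.60 + 20.9% × ($21,651.00 − $10,200.00) = $1,390.60 + 20.9% × $11,451.00 = $3,783.86
Retirement Security Contribution: 8.48% × $22,055.00 = $1,870.26
Total: $3,783.86 + $1,870.26 = $5,654.12

$5,654.12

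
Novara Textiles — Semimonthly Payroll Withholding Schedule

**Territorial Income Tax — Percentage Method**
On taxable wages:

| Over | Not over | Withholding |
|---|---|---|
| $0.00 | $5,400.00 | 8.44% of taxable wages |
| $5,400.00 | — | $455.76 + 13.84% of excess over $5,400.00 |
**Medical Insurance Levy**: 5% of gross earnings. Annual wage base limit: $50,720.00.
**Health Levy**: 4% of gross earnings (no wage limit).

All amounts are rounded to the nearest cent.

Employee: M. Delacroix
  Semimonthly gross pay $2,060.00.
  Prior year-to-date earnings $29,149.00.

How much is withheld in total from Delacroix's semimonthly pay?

$359.26

Territorial Income Tax: taxable = $2,060.00
  8.44% × $2,060.00 = $173.86
Medical Insurance Levy: 5% × $2,060.00 = $103.00
Health Levy: 4% × $2,060.00 = $82.40
Total: $173.86 + $103.00 + $82.40 = $359.26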